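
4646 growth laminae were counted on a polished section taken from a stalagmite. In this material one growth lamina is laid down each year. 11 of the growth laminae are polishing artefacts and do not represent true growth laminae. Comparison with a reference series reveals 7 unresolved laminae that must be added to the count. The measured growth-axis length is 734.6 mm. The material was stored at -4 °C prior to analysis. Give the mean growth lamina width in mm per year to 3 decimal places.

0.158 mm per year

Adjusted count: 4646 − 11 + 7 = 4642 growth laminae.
Extension rate ≈ 734.6 / 4642 = 0.158 mm per year.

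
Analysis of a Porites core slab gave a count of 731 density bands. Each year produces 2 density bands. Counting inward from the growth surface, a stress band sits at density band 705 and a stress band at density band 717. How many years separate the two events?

717 − 705 = 12 density bands lie between the two events.
Dividing by 2 density bands per year: 12 / 2 = 6 years.

6 years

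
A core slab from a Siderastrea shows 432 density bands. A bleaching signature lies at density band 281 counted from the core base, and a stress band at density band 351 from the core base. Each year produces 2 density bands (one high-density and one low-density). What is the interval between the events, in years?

Separation: 351 − 281 = 70 density bands.
70 density bands at 2 per year is 70 / 2 = 35 years.

35 years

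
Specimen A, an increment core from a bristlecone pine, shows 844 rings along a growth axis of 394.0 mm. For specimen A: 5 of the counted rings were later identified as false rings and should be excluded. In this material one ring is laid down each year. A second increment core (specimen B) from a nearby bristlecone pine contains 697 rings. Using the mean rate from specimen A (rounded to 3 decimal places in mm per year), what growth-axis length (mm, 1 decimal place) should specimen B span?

327.6 mm

Specimen A: after corrections the count is 844 − 5 = 839 rings.
A: 394.0 mm over 839 years gives 394.0 / 839 ≈ 0.470 mm per year.
For B, 0.470 mm/year × 697 years = 327.6 mm.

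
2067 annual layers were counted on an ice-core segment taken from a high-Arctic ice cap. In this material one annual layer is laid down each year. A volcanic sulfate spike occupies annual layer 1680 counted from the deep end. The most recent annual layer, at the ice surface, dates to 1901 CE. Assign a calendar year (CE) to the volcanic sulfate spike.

1514 CE

The volcanic sulfate spike sits at annual layer 1680 from the deep end, so 2067 − 1680 = 387 annual layers formed after it.
Counting back 387 years from 1901 CE places the volcanic sulfate spike in 1901 − 387 = 1514 CE.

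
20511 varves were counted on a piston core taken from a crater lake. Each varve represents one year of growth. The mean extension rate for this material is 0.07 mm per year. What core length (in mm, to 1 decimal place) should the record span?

The record spans 20511 years at 0.07 mm per year.
Predicted length = 0.07 mm/year × 20511 years = 1435.8 mm.

1435.8 mm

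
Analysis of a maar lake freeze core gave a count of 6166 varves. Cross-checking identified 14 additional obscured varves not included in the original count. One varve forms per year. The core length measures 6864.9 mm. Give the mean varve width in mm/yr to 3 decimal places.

1.111 mm/yr

True varve count = 6166 + 14 = 6180.
Extension rate ≈ 6864.9 / 6180 = 1.111 mm/yr.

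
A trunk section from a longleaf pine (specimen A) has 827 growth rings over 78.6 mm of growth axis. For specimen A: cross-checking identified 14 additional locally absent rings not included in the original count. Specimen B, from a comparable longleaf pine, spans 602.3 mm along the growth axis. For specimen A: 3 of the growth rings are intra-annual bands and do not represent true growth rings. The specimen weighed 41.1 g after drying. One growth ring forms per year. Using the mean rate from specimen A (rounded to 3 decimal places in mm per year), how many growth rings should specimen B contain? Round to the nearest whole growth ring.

Specimen A: adjusted count: 827 − 3 + 14 = 838 growth rings.
A: Mean rate = 78.6 mm / 838 years ≈ 0.094 mm/year.
B spans 602.3 / 0.094 = 6407.45 years ≈ 6407 growth rings.

6407 growth rings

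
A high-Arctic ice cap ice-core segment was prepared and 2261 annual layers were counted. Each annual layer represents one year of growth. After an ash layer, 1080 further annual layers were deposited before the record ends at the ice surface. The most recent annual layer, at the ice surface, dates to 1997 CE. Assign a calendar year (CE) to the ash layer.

917 CE

1080 annual layers formed after the ash layer.
1997 − 1080 = 917 CE.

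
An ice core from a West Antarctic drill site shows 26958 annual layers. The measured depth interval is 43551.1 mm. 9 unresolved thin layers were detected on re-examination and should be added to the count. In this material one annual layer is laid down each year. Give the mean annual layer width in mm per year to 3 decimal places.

1.615 mm per year

Adjusted count: 26958 + 9 = 26967 annual layers.
Mean rate = 43551.1 mm / 26967 years ≈ 1.615 mm per year.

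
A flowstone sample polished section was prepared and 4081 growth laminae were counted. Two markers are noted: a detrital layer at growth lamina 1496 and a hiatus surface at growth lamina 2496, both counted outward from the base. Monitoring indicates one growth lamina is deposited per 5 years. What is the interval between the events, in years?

2496 − 1496 = 1000 growth laminae lie between the two events.
1000 growth laminae at 5 years each span 1000 × 5 = 5000 years.

5000 yr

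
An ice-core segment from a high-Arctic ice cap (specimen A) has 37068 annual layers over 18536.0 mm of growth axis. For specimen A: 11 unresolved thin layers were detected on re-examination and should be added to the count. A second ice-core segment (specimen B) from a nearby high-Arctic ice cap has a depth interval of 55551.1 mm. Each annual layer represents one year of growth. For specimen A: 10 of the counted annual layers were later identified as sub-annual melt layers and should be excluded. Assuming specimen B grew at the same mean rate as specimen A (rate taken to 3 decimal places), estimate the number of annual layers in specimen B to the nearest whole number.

Specimen A: after corrections the count is 37068 − 10 + 11 = 37069 annual layers.
A: Mean rate = 18536.0 mm / 37069 years ≈ 0.500 mm/yr.
For B, 55551.1 / 0.500 = 111102.20 years ≈ 111102 annual layers.

111102 annual layers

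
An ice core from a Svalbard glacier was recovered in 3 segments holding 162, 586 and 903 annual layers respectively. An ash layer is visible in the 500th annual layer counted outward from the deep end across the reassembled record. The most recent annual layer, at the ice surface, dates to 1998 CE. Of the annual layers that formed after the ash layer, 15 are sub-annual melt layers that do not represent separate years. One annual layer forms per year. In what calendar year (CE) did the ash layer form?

Total annual layers = 162 + 586 + 903 = 1651.
The ash layer sits at annual layer 500 from the deep end, so 1651 − 500 = 1151 annual layers formed after it.
1151 − 15 false = 1136 true annual layers after the ash layer.
1998 − 1136 = 862 CE.

862 CE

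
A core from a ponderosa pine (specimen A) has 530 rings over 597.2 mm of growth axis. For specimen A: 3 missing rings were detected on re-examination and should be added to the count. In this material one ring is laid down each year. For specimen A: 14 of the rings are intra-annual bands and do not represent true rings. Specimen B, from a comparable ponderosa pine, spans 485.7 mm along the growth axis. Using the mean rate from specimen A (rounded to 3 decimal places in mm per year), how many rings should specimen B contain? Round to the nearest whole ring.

Specimen A: adjusted count: 530 − 14 + 3 = 519 rings.
A: 597.2 mm over 519 years gives 597.2 / 519 ≈ 1.151 mm per year.
B spans 485.7 / 1.151 = 421.98 years ≈ 422 rings.

422 rings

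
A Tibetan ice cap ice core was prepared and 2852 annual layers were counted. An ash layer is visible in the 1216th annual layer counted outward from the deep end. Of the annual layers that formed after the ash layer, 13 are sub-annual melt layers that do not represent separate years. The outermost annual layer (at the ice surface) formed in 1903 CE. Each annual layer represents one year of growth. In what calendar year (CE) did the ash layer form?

Between annual layer 1216 and the ice surface there are 2852 − 1216 = 1636 annual layers.
Excluding 13 false annual layers: 1636 − 13 = 1623.
1903 − 1623 = 280 CE.

280 CE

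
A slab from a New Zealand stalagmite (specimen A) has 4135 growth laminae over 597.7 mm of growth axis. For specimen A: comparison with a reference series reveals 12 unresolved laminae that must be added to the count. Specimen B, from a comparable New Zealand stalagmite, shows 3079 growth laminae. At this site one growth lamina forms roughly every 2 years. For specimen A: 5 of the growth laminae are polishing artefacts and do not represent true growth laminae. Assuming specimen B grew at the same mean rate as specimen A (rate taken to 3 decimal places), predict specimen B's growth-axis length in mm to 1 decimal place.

443.4 mm

Specimen A: correcting the raw count gives 4135 − 5 + 12 = 4142 true growth laminae.
Specimen A: at 2 years per growth lamina, 4142 × 2 = 8284 years.
A: 597.7 mm over 8284 years gives 597.7 / 8284 ≈ 0.072 mm per year.
Specimen B: 3079 growth laminae at 2 years each span 3079 × 2 = 6158 years. For B, 0.072 mm/year × 6158 years = 443.4 mm.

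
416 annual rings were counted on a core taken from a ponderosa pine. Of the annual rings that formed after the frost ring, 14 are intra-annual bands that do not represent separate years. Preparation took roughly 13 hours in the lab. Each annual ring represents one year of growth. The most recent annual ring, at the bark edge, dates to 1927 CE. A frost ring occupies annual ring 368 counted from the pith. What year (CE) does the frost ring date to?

1893 CE

The frost ring sits at annual ring 368 from the pith, so 416 − 368 = 48 annual rings formed after it.
48 − 14 false = 34 true annual rings after the frost ring.
1927 − 34 = 1893 CE.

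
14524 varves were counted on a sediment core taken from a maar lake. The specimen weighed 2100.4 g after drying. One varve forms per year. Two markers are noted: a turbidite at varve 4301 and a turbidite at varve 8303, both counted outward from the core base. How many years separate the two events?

Separation: 8303 − 4301 = 4002 varves.
That is 4002 years at one varve per year.

4002 yr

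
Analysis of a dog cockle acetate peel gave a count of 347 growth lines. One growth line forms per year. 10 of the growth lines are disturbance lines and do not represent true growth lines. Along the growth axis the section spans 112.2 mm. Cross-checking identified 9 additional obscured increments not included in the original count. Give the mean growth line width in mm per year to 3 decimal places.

0.324 mm per year

Correcting the raw count gives 347 − 10 + 9 = 346 true growth lines.
Extension rate ≈ 112.2 / 346 = 0.324 mm per year.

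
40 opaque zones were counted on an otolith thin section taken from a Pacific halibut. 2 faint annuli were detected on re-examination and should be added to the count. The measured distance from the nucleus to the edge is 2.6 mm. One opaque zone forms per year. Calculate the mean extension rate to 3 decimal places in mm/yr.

0.062 mm/yr

True opaque zone count = 40 + 2 = 42.
Mean rate = 2.6 mm / 42 years ≈ 0.062 mm/yr.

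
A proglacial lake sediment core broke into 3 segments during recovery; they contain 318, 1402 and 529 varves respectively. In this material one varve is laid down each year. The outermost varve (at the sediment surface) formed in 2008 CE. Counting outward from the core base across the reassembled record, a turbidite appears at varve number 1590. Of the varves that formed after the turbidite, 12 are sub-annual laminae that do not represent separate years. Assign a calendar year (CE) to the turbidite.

1361 CE

Total varves = 318 + 1402 + 529 = 2249.
The turbidite sits at varve 1590 from the core base, so 2249 − 1590 = 659 varves formed after it.
659 − 12 false = 647 true varves after the turbidite.
The varve at the sediment surface is 2008 CE, so the turbidite dates to 2008 − 647 = 1361 CE.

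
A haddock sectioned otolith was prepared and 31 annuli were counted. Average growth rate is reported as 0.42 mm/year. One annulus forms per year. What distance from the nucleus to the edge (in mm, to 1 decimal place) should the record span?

The record spans 31 years at 0.42 mm per year.
Length ≈ 0.42 × 31 = 13.0 mm.

13.0 mm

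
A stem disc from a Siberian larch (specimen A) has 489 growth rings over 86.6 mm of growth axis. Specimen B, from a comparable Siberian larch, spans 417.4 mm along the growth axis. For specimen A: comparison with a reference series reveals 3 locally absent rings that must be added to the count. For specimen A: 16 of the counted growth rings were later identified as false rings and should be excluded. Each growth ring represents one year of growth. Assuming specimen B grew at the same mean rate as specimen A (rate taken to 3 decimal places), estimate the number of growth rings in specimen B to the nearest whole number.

Specimen A: after corrections the count is 489 − 16 + 3 = 476 growth rings.
A: Mean rate = 86.6 mm / 476 years ≈ 0.182 mm/yr.
For B, 417.4 / 0.182 = 2293.41 years ≈ 2293 growth rings.

2293 growth rings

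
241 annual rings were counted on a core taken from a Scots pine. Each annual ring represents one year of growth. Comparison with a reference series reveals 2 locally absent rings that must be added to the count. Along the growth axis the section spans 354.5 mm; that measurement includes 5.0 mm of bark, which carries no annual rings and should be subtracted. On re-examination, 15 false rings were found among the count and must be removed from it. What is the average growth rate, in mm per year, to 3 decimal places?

True annual ring count = 241 − 15 + 2 = 228.
Removing the 5.0 mm offcut leaves 354.5 − 5.0 = 349.5 mm.
Mean rate = 349.5 mm / 228 years ≈ 1.533 mm per year.

1.533 mm per year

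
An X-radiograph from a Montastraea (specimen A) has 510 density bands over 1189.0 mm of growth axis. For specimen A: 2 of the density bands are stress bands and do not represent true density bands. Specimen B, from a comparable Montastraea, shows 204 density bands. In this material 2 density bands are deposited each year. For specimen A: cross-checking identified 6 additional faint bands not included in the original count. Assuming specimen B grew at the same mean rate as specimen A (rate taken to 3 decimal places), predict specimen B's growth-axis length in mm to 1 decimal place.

471.9 mm

Specimen A: after corrections the count is 510 − 2 + 6 = 514 density bands.
Specimen A: with 2 density bands per year, 514 / 2 = 257 years.
A: Extension rate ≈ 1189.0 / 257 = 4.626 mm/year.
Specimen B: dividing by 2 density bands per year: 204 / 2 = 102 years. Length of B = 4.626 × 102 = 471.9 mm.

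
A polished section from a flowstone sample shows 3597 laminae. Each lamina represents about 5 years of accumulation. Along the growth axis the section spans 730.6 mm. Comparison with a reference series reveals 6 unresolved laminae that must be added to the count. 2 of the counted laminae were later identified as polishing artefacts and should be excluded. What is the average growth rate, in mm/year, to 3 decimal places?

Adjusted count: 3597 − 2 + 6 = 3601 laminae.
3601 laminae at 5 years each span 3601 × 5 = 18005 years.
Extension rate ≈ 730.6 / 18005 = 0.041 mm/year.

0.041 mm/year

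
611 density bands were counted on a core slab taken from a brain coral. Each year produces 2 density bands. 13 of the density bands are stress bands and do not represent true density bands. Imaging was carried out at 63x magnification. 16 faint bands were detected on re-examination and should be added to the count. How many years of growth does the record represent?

True density band count = 611 − 13 + 16 = 614.
With 2 density bands per year, 614 / 2 = 307 years.

307 years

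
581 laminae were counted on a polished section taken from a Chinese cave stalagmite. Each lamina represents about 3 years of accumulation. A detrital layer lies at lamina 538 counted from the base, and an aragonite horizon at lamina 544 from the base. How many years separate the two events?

The two markers are separated by 544 − 538 = 6 laminae.
6 laminae at 3 years each span 6 × 3 = 18 years.

18 years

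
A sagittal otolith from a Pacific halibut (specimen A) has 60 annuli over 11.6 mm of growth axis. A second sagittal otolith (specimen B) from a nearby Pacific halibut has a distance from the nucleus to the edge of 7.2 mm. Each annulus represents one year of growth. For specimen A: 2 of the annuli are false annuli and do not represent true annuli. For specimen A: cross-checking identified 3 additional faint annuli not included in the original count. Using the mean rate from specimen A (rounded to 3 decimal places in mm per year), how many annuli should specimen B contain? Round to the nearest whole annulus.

Specimen A: adjusted count: 60 − 2 + 3 = 61 annuli.
A: 11.6 mm over 61 years gives 11.6 / 61 ≈ 0.190 mm/year.
For B, 7.2 / 0.190 = 37.89 years ≈ 38 annuli.

38 annuli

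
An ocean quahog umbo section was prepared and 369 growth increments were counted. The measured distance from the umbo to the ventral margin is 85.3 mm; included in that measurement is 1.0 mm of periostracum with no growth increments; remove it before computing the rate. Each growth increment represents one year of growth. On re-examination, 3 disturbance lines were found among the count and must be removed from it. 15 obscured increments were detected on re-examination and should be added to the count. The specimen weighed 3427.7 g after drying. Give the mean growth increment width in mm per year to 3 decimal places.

True growth increment count = 369 − 3 + 15 = 381.
Removing the 1.0 mm offcut leaves 85.3 − 1.0 = 84.3 mm.
84.3 mm over 381 years gives 84.3 / 381 ≈ 0.221 mm per year.

0.221 mm per year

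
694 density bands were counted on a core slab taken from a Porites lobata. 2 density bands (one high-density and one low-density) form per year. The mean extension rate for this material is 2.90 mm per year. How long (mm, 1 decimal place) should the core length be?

1006.3 mm

694 density bands at 2 per year is 694 / 2 = 347 years.
Predicted length = 2.90 mm/year × 347 years = 1006.3 mm.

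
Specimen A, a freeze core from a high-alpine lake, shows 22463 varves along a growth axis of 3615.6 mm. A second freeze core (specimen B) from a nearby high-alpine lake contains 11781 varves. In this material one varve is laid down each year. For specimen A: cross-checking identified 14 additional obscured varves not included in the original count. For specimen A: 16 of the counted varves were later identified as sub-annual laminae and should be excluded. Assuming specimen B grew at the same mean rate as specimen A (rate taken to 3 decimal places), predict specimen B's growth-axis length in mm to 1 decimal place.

Specimen A: correcting the raw count gives 22463 − 16 + 14 = 22461 true varves.
A: Mean rate = 3615.6 mm / 22461 years ≈ 0.161 mm/year.
For B, 0.161 mm/year × 11781 years = 1896.7 mm.

1896.7 mm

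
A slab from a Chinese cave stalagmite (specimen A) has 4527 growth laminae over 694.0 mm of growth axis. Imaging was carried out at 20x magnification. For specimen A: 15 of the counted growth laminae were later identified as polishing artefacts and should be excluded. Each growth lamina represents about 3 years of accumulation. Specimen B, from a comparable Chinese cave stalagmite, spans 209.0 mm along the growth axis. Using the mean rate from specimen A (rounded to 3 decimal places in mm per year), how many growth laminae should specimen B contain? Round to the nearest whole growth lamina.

Specimen A: correcting the raw count gives 4527 − 15 = 4512 true growth laminae.
Specimen A: 4512 growth laminae at 3 years each span 4512 × 3 = 13536 years.
A: Mean rate = 694.0 mm / 13536 years ≈ 0.051 mm per year.
Specimen B: 209.0 mm / 0.051 mm per year = 4098.04 years; at 3 years per growth lamina that is 4098.04 / 3 ≈ 1366 growth laminae.

1366 growth laminae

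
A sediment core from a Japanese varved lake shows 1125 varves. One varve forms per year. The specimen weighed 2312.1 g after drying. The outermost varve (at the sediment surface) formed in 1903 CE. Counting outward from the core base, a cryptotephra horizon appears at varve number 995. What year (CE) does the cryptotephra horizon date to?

1125 − 995 = 130 varves lie beyond the cryptotephra horizon toward the sediment surface.
Counting back 130 years from 1903 CE places the cryptotephra horizon in 1903 − 130 = 1773 CE.

1773 CE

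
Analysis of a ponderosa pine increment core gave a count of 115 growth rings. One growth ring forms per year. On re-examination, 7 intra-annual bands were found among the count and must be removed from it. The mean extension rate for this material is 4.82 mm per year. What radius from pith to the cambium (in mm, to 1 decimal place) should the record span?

After corrections the count is 115 − 7 = 108 growth rings.
Predicted length = 4.82 mm/year × 108 years = 520.6 mm.

520.6 mm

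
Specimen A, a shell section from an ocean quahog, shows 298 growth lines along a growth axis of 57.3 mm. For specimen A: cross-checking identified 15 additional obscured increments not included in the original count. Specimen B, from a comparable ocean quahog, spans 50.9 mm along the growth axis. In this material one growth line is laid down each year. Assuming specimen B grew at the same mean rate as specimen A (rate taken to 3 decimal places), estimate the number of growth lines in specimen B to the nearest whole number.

278 growth lines

Specimen A: after corrections the count is 298 + 15 = 313 growth lines.
A: Mean rate = 57.3 mm / 313 years ≈ 0.183 mm/year.
B spans 50.9 / 0.183 = 278.14 years ≈ 278 growth lines.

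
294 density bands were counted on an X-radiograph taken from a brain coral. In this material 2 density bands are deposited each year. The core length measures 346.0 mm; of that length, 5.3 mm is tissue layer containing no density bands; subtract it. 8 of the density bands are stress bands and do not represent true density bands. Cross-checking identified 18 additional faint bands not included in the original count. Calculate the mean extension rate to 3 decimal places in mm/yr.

2.241 mm/yr

Adjusted count: 294 − 8 + 18 = 304 density bands.
With 2 density bands per year, 304 / 2 = 152 years.
Net length = 346.0 − 5.3 = 340.7 mm.
340.7 mm over 152 years gives 340.7 / 152 ≈ 2.241 mm/yr.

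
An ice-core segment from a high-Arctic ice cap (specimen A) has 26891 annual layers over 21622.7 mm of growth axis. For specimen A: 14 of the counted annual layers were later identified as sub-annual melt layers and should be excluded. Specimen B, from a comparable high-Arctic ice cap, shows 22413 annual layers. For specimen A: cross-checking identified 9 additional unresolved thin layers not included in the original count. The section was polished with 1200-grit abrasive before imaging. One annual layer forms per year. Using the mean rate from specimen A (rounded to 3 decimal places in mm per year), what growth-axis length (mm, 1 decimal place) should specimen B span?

Specimen A: true annual layer count = 26891 − 14 + 9 = 26886.
A: Mean rate = 21622.7 mm / 26886 years ≈ 0.804 mm/year.
For B, 0.804 mm/year × 22413 years = 18020.1 mm.

18020.1 mm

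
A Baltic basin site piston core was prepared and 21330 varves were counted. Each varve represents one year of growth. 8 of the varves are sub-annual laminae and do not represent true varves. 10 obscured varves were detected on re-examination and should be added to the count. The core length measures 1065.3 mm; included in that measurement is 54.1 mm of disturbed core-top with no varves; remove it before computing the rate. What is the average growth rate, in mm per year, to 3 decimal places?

True varve count = 21330 − 8 + 10 = 21332.
Removing the 54.1 mm offcut leaves 1065.3 − 54.1 = 1011.2 mm.
1011.2 mm over 21332 years gives 1011.2 / 21332 ≈ 0.047 mm per year.

0.047 mm per year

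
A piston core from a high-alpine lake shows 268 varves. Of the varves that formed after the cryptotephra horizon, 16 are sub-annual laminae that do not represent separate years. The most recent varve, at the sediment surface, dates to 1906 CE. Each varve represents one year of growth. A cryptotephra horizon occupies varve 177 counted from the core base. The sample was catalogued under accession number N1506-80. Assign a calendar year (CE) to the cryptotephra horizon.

The cryptotephra horizon sits at varve 177 from the core base, so 268 − 177 = 91 varves formed after it.
91 − 16 false = 75 true varves after the cryptotephra horizon.
1906 − 75 = 1831 CE.

1831 CE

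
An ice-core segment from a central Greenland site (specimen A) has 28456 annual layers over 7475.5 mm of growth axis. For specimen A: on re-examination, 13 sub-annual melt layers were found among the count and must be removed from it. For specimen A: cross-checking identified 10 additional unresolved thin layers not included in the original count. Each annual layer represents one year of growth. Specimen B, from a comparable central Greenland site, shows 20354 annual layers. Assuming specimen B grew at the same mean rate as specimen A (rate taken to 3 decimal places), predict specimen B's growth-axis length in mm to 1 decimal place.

5353.1 mm

Specimen A: correcting the raw count gives 28456 − 13 + 10 = 28453 true annual layers.
A: Mean rate = 7475.5 mm / 28453 years ≈ 0.263 mm/yr.
Length of B = 0.263 × 20354 = 5353.1 mm.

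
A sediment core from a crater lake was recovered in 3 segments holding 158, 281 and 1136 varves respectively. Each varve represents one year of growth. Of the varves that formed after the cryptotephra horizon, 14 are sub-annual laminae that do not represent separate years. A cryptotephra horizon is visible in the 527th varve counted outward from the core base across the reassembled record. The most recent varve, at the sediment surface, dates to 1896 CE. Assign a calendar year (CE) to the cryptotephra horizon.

862 CE

Total varves = 158 + 281 + 1136 = 1575.
The cryptotephra horizon sits at varve 527 from the core base, so 1575 − 527 = 1048 varves formed after it.
Excluding 14 false varves: 1048 − 14 = 1034.
1896 − 1034 = 862 CE.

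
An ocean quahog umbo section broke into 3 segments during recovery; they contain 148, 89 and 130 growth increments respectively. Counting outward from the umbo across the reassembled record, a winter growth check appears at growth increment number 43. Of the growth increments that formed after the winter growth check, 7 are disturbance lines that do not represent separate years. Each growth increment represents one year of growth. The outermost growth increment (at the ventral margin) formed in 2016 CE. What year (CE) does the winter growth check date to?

Total growth increments = 148 + 89 + 130 = 367.
The winter growth check sits at growth increment 43 from the umbo, so 367 − 43 = 324 growth increments formed after it.
324 − 7 false = 317 true growth increments after the winter growth check.
The growth increment at the ventral margin is 2016 CE, so the winter growth check dates to 2016 − 317 = 1699 CE.

1699 CE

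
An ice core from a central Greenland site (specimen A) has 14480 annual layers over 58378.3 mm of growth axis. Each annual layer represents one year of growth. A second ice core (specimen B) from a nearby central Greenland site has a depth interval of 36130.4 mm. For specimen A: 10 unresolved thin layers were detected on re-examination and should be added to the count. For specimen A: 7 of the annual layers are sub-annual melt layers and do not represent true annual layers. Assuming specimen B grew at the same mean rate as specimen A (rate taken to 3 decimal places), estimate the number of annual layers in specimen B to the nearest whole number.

8963 annual layers

Specimen A: after corrections the count is 14480 − 7 + 10 = 14483 annual layers.
A: Extension rate ≈ 58378.3 / 14483 = 4.031 mm/yr.
For B, 36130.4 / 4.031 = 8963.14 years ≈ 8963 annual layers.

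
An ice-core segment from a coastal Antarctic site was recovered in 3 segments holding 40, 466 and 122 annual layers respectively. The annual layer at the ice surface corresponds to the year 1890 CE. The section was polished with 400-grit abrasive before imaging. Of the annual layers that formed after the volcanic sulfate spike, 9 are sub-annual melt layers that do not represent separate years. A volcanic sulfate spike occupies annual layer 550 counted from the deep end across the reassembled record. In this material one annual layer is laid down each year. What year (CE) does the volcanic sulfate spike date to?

1821 CE

Total annual layers = 40 + 466 + 122 = 628.
Between annual layer 550 and the ice surface there are 628 − 550 = 78 annual layers.
78 − 9 false = 69 true annual layers after the volcanic sulfate spike.
Counting back 69 years from 1890 CE places the volcanic sulfate spike in 1890 − 69 = 1821 CE.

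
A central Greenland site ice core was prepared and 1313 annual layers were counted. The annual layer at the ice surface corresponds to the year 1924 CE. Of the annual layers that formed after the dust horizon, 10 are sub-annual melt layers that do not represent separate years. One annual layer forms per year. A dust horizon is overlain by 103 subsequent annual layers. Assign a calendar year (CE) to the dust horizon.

There are 103 annual layers younger than the dust horizon.
Removing the 10 false annual layers leaves 103 − 10 = 93 true annual layers beyond the dust horizon.
The annual layer at the ice surface is 1924 CE, so the dust horizon dates to 1924 − 93 = 1831 CE.

1831 CE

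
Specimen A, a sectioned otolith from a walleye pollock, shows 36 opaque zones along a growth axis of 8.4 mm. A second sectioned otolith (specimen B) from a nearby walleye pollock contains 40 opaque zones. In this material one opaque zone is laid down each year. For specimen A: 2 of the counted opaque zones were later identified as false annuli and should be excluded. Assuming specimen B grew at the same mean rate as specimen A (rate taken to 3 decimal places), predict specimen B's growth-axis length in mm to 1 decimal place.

Specimen A: adjusted count: 36 − 2 = 34 opaque zones.
A: Mean rate = 8.4 mm / 34 years ≈ 0.247 mm/yr.
B's length ≈ 0.247 × 40 = 9.9 mm.

9.9 mm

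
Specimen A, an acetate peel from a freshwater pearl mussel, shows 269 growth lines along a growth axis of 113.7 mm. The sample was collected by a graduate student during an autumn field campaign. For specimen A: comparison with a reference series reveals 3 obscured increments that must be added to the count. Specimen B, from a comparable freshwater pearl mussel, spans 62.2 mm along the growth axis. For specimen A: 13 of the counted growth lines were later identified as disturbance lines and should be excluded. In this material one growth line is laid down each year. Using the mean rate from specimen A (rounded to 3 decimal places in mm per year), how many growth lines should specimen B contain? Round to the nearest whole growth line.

Specimen A: correcting the raw count gives 269 − 13 + 3 = 259 true growth lines.
A: 113.7 mm over 259 years gives 113.7 / 259 ≈ 0.439 mm/year.
B spans 62.2 / 0.439 = 141.69 years ≈ 142 growth lines.

142 growth lines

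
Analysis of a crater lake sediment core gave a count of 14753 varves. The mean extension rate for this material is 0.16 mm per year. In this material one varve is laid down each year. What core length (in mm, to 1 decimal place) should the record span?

14753 years of growth are recorded.
Length ≈ 0.16 × 14753 = 2360.5 mm.

2360.5 mm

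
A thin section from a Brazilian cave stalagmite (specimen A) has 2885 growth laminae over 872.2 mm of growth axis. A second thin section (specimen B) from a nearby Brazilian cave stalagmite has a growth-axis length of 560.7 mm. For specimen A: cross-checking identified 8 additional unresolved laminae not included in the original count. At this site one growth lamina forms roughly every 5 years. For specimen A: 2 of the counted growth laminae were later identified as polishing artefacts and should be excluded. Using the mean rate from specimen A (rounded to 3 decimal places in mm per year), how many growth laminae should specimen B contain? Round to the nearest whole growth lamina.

1869 growth laminae

Specimen A: true growth lamina count = 2885 − 2 + 8 = 2891.
Specimen A: 2891 growth laminae at 5 years each span 2891 × 5 = 14455 years.
A: Mean rate = 872.2 mm / 14455 years ≈ 0.060 mm/year.
For B, 560.7 / 0.060 = 9345.00 years; at 5 years per growth lamina that is 9345.00 / 5 ≈ 1869 growth laminae.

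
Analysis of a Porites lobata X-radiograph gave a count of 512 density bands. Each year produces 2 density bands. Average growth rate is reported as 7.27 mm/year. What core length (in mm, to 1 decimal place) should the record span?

512 density bands at 2 per year is 512 / 2 = 256 years.
256 years at 7.27 mm/year gives 7.27 × 256 = 1861.1 mm.

1861.1 mm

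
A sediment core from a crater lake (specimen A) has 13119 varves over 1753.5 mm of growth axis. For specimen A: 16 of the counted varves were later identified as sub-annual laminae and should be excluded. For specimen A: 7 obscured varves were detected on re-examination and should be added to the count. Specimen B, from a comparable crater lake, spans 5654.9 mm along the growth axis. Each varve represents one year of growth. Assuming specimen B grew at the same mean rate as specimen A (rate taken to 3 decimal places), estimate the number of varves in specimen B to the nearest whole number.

Specimen A: correcting the raw count gives 13119 − 16 + 7 = 13110 true varves.
A: Extension rate ≈ 1753.5 / 13110 = 0.134 mm per year.
Specimen B: 5654.9 mm / 0.134 mm per year = 42200.75 years ≈ 42201 varves.

42201 varves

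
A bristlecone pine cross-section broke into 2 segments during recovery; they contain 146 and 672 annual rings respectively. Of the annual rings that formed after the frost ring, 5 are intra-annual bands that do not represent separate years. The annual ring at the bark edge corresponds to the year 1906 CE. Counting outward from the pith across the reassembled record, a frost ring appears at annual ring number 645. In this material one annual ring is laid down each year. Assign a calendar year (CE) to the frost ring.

Total annual rings = 146 + 672 = 818.
The frost ring sits at annual ring 645 from the pith, so 818 − 645 = 173 annual rings formed after it.
173 − 5 false = 168 true annual rings after the frost ring.
The annual ring at the bark edge is 1906 CE, so the frost ring dates to 1906 − 168 = 1738 CE.

1738 CE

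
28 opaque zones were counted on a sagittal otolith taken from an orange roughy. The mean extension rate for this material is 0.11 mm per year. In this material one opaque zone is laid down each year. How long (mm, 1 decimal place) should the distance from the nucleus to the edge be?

3.1 mm

28 years of growth are recorded.
Predicted length = 0.11 mm/year × 28 years = 3.1 mm.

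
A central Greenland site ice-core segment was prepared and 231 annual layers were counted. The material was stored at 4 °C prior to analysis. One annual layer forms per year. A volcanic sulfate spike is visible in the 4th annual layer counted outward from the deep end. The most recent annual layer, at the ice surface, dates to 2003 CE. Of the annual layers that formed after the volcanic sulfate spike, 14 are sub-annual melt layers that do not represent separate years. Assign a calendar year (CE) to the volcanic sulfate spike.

1790 CE

The volcanic sulfate spike sits at annual layer 4 from the deep end, so 231 − 4 = 227 annual layers formed after it.
227 − 14 false = 213 true annual layers after the volcanic sulfate spike.
Counting back 213 years from 2003 CE places the volcanic sulfate spike in 2003 − 213 = 1790 CE.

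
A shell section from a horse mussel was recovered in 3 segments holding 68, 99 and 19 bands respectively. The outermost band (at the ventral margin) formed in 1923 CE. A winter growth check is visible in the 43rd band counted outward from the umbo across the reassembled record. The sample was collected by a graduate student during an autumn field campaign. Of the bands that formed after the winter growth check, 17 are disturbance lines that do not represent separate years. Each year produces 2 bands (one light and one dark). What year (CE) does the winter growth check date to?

Total bands = 68 + 99 + 19 = 186.
The winter growth check sits at band 43 from the umbo, so 186 − 43 = 143 bands formed after it.
Excluding 17 false bands: 143 − 17 = 126.
With 2 bands per year, 126 / 2 = 63 years.
1923 − 63 = 1860 CE.

1860 CE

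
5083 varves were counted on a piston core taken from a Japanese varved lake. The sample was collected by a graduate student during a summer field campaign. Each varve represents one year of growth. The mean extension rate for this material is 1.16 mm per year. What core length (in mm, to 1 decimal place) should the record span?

5083 years of growth are recorded.
Predicted length = 1.16 mm/year × 5083 years = 5896.3 mm.

5896.3 mm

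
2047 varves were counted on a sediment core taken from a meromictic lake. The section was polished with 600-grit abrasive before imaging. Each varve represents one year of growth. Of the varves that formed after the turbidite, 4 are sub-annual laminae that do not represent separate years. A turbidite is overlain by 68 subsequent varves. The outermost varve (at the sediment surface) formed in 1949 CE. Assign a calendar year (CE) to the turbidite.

1885 CE

There are 68 varves younger than the turbidite.
68 − 4 false = 64 true varves after the turbidite.
Counting back 64 years from 1949 CE places the turbidite in 1949 − 64 = 1885 CE.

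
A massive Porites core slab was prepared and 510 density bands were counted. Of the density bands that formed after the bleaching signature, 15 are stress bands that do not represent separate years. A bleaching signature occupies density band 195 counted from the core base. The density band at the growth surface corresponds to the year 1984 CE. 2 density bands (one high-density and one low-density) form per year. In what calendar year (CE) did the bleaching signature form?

1834 CE

Between density band 195 and the growth surface there are 510 − 195 = 315 density bands.
Excluding 15 false density bands: 315 − 15 = 300.
Dividing by 2 density bands per year: 300 / 2 = 150 years.
Counting back 150 years from 1984 CE places the bleaching signature in 1984 − 150 = 1834 CE.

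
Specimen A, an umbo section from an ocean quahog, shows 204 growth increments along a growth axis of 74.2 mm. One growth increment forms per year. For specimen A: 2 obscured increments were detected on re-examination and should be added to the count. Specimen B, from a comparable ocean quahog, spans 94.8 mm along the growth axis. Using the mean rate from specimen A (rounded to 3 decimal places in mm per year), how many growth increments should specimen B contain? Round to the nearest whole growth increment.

263 growth increments

Specimen A: true growth increment count = 204 + 2 = 206.
A: Mean rate = 74.2 mm / 206 years ≈ 0.360 mm/yr.
B spans 94.8 / 0.360 = 263.33 years ≈ 263 growth increments.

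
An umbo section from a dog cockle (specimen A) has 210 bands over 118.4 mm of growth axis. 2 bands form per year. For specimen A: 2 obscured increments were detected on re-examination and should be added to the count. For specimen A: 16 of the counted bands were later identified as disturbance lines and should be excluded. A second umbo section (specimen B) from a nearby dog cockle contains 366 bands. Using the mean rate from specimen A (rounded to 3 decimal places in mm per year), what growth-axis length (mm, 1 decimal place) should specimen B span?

Specimen A: true band count = 210 − 16 + 2 = 196.
Specimen A: 196 bands at 2 per year is 196 / 2 = 98 years.
A: Extension rate ≈ 118.4 / 98 = 1.208 mm per year.
Specimen B: 366 bands at 2 per year is 366 / 2 = 183 years. B's length ≈ 1.208 × 183 = 221.1 mm.

221.1 mm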